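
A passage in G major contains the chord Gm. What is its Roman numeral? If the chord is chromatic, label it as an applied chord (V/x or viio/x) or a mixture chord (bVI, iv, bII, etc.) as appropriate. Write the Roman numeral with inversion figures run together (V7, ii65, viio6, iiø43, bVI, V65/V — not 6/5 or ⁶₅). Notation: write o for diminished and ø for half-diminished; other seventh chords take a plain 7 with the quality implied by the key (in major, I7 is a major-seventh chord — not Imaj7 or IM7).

i

The pitches G-Bb-D form a minor triad rooted on G.
G is the first degree of G major. This is the minor tonic, borrowed from the parallel minor.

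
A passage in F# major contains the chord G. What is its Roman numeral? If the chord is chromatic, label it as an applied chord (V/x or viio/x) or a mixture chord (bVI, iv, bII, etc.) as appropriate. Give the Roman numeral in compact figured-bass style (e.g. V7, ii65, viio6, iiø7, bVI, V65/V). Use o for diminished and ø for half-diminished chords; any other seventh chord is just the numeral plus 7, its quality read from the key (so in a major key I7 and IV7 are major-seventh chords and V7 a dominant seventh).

bII

Stacked in thirds the chord is G-B-D: a major triad on G.
G is the lowered second degree of F# major (diatonic 2 would be G#). This is the Neapolitan chord — a major triad on the lowered second degree.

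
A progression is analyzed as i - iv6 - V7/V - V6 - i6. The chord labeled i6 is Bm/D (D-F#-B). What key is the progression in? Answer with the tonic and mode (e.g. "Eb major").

The chord Bm/D is a minor triad rooted on B; its label is i6.
If B is scale degree 1 and the mode makes that degree carry a minor triad, the tonic is B and the mode is minor.

B minor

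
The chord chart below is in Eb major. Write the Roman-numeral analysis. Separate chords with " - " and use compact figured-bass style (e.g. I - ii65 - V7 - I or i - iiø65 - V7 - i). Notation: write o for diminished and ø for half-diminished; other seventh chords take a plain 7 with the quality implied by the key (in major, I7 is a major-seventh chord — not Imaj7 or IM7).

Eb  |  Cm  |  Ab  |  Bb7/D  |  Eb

I - vi - IV - V65 - I

Eb: major triad on Eb = scale degree 1 → I.
Cm: minor triad on C = scale degree 6 → vi.
Ab has root Ab, degree 4 in Eb major, so IV.
Bb7/D: root Bb is the dominant; dominant seventh chord there is V65.
Eb: root Eb is the tonic; major triad there is I.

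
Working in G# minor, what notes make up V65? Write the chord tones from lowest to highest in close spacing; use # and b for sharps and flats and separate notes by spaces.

F## A# C# D#

In G# minor, scale degree 5 is D#. The dominant is major (leading tone raised), so V is a dominant seventh chord.
That chord is spelled D#-F##-A#-C#.
With the 65 figure the chord is in first inversion; from the bass F## upward in close position it reads F##-A#-C#-D#.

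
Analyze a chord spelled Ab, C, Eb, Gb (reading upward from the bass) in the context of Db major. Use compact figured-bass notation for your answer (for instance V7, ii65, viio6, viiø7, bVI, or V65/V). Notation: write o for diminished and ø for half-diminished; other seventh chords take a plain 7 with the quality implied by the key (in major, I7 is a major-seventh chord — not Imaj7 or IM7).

V7

Stacked in thirds the chord is Ab-C-Eb-Gb: a dominant seventh chord on Ab.
Ab is scale degree 5 in Db major, and a dominant seventh chord on that degree is written V7.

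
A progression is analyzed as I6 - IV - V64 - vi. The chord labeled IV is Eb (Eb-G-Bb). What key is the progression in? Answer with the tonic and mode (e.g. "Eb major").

Bb major

The anchor chord is a major triad on Eb, labeled IV.
If Eb is scale degree 4 and the mode makes that degree carry a major triad, the tonic is Bb and the mode is major.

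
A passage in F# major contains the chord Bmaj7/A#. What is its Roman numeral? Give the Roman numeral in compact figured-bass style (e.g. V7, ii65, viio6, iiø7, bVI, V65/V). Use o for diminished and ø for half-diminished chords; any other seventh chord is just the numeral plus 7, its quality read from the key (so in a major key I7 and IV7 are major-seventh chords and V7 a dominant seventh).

IV42

Stacked in thirds the chord is B-D#-F#-A#: a major seventh chord on B.
B is scale degree 4 in F# major, and a major seventh chord on that degree is written IV7.
With A# in the bass the chord is in third inversion, so the figured bass is 42.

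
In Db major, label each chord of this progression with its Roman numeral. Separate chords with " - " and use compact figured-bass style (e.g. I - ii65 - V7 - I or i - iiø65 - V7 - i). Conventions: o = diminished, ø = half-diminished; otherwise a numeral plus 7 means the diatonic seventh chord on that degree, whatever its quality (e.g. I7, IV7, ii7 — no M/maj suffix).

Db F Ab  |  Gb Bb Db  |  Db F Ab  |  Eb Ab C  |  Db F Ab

Db-F-Ab: root Db is the tonic; major triad there is I.
Gb-Bb-Db has root Gb, degree 4 in Db major, so IV.
Db-F-Ab: root Db is the tonic; major triad there is I.
Eb-Ab-C: root Ab is the dominant; major triad there is V64.
Db-F-Ab: major triad on Db = scale degree 1 → I.

I - IV - I - V64 - I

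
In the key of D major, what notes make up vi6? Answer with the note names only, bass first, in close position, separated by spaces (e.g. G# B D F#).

D F# B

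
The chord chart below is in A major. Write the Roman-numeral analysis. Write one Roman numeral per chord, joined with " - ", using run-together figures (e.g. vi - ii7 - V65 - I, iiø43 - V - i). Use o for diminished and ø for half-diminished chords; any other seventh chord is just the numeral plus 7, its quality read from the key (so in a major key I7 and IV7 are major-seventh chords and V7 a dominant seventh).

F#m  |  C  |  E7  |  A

vi - bIII - V7 - I

F#m has root F#, degree 6 in A major, so vi.
C: major triad on C — chromatic; bIII (borrowed from the parallel minor).
E7: root E is the dominant; dominant seventh chord there is V7.
A: major triad on A = scale degree 1 → I.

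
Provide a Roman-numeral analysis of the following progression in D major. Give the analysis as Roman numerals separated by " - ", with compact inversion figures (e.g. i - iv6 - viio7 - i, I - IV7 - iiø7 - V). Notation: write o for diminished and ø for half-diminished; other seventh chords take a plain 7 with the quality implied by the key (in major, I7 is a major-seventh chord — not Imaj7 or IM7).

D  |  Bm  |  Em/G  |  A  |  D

I - vi - ii6 - V - I

D: major triad on D = scale degree 1 → I.
Bm: minor triad on B = scale degree 6 → vi.
Em/G has root E, degree 2 in D major, so ii6.
A: root A is the dominant; major triad there is V.
D: root D is the tonic; major triad there is I.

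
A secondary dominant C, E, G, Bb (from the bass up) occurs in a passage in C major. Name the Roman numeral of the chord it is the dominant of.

IV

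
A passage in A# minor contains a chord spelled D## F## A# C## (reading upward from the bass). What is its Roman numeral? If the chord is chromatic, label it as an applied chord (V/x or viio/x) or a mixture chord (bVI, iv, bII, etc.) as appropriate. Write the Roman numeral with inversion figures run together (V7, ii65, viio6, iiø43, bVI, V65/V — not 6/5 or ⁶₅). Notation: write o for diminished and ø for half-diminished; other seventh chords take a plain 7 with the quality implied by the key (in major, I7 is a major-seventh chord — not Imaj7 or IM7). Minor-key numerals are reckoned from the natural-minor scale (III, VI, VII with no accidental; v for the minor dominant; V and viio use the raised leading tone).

Stacked in thirds the chord is D##-F##-A#-C##: a half-diminished seventh chord on D##.
D## sits a half step below E# (V in A# minor); a diminished chord there is the applied leading-tone chord of V.

viiø7/V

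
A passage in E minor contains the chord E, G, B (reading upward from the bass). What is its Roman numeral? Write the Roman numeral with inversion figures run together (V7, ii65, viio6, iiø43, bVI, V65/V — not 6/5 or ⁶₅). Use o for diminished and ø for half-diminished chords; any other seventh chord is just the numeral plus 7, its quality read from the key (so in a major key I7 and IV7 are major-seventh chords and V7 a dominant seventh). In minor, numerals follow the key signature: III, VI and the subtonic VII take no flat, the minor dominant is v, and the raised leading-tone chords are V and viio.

i

Stacked in thirds the chord is E-G-B: a minor triad on E.
In E minor, E is the tonic; the diatonic minor triad there is i.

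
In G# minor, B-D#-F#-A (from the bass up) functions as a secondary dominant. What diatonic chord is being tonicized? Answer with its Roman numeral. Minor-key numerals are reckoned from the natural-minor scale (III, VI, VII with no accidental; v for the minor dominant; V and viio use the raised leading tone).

VI

The chord is a dominant seventh chord on B.
A dominant resolves down a perfect fifth: B → E. In G# minor, E is scale degree 6, i.e. VI.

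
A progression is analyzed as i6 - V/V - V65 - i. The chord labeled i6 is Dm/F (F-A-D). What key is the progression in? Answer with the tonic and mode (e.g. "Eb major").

D minor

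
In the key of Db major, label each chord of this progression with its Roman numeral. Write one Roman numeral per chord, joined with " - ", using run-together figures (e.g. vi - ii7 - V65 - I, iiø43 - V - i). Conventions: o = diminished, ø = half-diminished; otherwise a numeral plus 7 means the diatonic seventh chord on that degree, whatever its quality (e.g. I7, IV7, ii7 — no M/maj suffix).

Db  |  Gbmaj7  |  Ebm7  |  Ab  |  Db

I - IV7 - ii7 - V - I

Db: major triad on Db = scale degree 1 → I.
Gbmaj7 has root Gb, degree 4 in Db major, so IV7.
Ebm7: minor seventh chord on Eb = scale degree 2 → ii7.
Ab has root Ab, degree 5 in Db major, so V.
Db: major triad on Db = scale degree 1 → I.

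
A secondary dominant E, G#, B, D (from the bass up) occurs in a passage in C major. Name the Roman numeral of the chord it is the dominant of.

vi

The chord is a dominant seventh chord on E.
A dominant resolves down a perfect fifth: E → A. In C major, A is scale degree 6, i.e. vi.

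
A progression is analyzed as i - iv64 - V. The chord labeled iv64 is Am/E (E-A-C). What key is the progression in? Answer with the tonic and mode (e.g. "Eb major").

The anchor chord is a minor triad on A, labeled iv64.
iv64 on A implies A is the subdominant; that puts the tonic at E, and the lowercase numeral fits minor mode.

E minor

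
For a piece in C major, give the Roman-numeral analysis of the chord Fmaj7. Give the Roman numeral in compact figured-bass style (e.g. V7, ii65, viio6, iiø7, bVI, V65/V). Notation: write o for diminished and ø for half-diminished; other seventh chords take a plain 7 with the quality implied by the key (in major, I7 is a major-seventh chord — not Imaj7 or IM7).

Stacked in thirds the chord is F-A-C-E: a major seventh chord on F.
In C major, F is the subdominant; the diatonic major seventh chord there is IV7.

IV7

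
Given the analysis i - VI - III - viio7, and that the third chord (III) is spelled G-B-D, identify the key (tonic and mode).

The anchor chord is a major triad on G, labeled III.
If G is scale degree 3 and the mode makes that degree carry a major triad, the tonic is E and the mode is minor.

E minor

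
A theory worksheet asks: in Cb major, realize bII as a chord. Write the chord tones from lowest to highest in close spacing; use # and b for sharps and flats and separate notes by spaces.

Scale degree 2 in Cb major is Db; lowering it a half step gives Dbb. bII is the Neapolitan chord — a major triad on the lowered second degree.
So the chord is Dbb-Fb-Abb, a major triad.

Dbb Fb Abb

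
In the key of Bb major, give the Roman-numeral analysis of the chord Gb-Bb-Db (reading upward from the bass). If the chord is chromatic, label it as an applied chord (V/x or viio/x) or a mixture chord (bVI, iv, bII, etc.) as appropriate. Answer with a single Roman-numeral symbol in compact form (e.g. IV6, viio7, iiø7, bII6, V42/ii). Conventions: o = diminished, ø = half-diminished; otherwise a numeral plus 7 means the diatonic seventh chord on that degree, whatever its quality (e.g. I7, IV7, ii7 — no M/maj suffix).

bVI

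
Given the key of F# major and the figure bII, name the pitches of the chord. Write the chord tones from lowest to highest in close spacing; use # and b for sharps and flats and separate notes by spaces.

G B D

bII is the Neapolitan chord — a major triad on the lowered second degree. In F# major that root is G.
So the chord is G-B-D.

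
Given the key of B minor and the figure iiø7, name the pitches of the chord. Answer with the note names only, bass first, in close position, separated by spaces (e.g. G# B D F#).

In B minor, scale degree 2 is C#, and the diatonic chord built there is a half-diminished seventh chord.
That chord is spelled C#-E-G-B.

C# E G B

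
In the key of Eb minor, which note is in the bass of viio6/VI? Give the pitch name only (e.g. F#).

Db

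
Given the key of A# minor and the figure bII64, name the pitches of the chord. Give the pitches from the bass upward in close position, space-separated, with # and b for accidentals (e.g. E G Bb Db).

F# B D#

Scale degree 2 in A# minor is B#; lowering it a half step gives B. bII64 is the Neapolitan chord — a major triad on the lowered second degree.
So the chord is B-D#-F#, a major triad.
With the 64 figure the chord is in second inversion; from the bass F# upward in close position it reads F#-B-D#.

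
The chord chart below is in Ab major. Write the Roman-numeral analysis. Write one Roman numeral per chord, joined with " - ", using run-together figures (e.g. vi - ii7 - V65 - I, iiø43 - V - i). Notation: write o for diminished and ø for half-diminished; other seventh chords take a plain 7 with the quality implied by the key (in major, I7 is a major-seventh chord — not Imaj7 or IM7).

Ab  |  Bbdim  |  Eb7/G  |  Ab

I - iio - V65 - I

Ab has root Ab, degree 1 in Ab major, so I.
Bbdim is non-diatonic — iio, a mixture chord from Ab minor.
Eb7/G has root Eb, degree 5 in Ab major, so V65.
Ab: major triad on Ab = scale degree 1 → I.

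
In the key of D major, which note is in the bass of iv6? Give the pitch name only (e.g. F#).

iv in D major has root G; the chord is G-Bb-D.
The figure 6 means first inversion — the third is in the bass.

Bb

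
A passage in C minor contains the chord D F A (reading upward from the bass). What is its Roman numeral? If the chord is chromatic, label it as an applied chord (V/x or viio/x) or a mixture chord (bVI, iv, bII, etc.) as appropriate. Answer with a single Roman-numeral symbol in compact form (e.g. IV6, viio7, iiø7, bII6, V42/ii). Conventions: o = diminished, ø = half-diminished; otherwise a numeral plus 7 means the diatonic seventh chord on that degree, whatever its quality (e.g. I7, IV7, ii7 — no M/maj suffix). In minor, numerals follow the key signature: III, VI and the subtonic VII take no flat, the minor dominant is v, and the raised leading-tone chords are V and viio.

ii

The pitches D-F-A form a minor triad rooted on D.
D is the second degree of C minor. This is the minor supertonic, borrowed from the parallel major (the Dorian ii).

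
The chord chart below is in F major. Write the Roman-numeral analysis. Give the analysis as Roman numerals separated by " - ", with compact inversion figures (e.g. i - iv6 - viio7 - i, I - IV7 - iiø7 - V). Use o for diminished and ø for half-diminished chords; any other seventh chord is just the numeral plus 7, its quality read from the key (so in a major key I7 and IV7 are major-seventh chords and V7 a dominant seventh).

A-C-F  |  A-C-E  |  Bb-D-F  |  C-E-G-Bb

A-C-F: major triad on F = scale degree 1 → I6.
A-C-E has root A, degree 3 in F major, so iii.
Bb-D-F: root Bb is the subdominant; major triad there is IV.
C-E-G-Bb: root C is the dominant; dominant seventh chord there is V7.

I6 - iii - IV - V7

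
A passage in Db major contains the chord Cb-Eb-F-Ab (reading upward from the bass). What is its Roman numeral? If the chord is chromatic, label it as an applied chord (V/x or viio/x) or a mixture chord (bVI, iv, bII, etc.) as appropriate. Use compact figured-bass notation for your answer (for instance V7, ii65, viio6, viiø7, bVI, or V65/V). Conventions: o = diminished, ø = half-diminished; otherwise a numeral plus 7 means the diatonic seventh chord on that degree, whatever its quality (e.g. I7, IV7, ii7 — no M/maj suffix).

The pitches F-Ab-Cb-Eb form a half-diminished seventh chord rooted on F.
F sits a half step below Gb (IV in Db major); a diminished chord there is the applied leading-tone chord of IV.
With Cb in the bass the chord is in second inversion, so the figured bass is 43.

viiø43/IV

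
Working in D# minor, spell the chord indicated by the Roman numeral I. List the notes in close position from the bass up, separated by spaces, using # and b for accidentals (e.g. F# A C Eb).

D# F## A#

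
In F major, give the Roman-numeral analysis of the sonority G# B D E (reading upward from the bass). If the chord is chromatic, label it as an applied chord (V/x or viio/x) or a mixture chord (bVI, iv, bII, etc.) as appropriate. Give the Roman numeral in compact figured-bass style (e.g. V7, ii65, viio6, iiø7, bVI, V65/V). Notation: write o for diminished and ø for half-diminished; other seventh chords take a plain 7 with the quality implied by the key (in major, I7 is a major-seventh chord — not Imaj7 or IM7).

V65/iii

Stacked in thirds the chord is E-G#-B-D: a dominant seventh chord on E.
E is not a diatonic chord root with this quality in F major, but it lies a perfect fifth above A (iii), so the chord functions as an applied dominant of iii.
With G# in the bass the chord is in first inversion, so the figured bass is 65.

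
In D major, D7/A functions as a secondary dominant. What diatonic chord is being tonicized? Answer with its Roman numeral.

The chord is a dominant seventh chord on D.
A dominant resolves down a perfect fifth: D → G. In D major, G is scale degree 4, i.e. IV.

IV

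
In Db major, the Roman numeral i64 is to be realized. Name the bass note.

Ab

i in Db major has root Db; the chord is Db-Fb-Ab.
The figure 64 means second inversion — the fifth is in the bass.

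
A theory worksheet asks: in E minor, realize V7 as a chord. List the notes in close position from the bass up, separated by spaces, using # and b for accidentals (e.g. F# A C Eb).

B D# F# A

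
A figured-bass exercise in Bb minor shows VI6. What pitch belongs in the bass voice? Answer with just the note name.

Bb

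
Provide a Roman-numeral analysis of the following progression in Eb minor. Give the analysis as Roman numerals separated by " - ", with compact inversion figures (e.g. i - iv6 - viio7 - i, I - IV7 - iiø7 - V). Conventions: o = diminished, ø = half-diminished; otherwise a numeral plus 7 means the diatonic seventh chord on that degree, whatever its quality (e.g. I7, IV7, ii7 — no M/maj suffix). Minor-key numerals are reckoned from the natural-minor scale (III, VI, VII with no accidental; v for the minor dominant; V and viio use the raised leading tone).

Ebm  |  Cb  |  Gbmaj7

Ebm: minor triad on Eb = scale degree 1 → i.
Cb has root Cb, degree 6 in Eb minor, so VI.
Gbmaj7: major seventh chord on Gb = scale degree 3 → III7.

i - VI - III7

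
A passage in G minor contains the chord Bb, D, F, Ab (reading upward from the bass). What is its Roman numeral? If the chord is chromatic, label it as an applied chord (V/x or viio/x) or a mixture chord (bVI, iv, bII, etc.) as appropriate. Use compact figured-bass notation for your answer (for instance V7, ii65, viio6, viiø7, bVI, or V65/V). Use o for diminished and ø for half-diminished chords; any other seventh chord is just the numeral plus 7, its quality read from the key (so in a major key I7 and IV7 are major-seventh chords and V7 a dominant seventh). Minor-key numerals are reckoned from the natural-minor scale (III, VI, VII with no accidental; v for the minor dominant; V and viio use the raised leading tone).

V7/VI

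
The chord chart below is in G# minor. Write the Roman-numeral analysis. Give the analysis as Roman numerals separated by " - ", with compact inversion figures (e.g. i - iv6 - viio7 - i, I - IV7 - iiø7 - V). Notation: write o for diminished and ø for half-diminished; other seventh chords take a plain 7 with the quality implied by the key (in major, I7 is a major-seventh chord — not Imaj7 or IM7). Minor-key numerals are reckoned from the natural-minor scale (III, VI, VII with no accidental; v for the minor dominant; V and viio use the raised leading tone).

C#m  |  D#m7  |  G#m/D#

iv - v7 - i64

C#m: root C# is the subdominant; minor triad there is iv.
D#m7 has root D#, degree 5 in G# minor, so v7.
G#m/D# has root G#, degree 1 in G# minor, so i64.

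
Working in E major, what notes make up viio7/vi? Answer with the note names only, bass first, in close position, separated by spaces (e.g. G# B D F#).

B# D# F# A

The slash marks an applied leading-tone chord: viio of vi. In E major, vi is C#, so the leading tone to it is B#, a half step below.
Building a fully diminished seventh chord on B# gives B#-D#-F#-A.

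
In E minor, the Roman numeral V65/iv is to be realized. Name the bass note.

G#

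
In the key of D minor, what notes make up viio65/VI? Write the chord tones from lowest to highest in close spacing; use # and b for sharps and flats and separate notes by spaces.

The slash marks an applied leading-tone chord: viio of VI. In D minor, VI is Bb, so the leading tone to it is A, a half step below.
Building a fully diminished seventh chord on A gives A-C-Eb-Gb.
The figured bass 65 indicates first inversion, placing the third (C) in the bass: C-Eb-Gb-A.

C Eb Gb A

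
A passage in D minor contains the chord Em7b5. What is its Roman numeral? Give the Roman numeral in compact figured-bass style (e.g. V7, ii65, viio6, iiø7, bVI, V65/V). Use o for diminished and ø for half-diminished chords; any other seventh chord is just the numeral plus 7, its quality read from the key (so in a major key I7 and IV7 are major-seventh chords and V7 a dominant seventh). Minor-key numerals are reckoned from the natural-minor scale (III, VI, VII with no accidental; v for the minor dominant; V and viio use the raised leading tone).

The pitches E-G-Bb-D form a half-diminished seventh chord rooted on E.
In D minor, E is the supertonic; the diatonic half-diminished seventh chord there is iiø7.

iiø7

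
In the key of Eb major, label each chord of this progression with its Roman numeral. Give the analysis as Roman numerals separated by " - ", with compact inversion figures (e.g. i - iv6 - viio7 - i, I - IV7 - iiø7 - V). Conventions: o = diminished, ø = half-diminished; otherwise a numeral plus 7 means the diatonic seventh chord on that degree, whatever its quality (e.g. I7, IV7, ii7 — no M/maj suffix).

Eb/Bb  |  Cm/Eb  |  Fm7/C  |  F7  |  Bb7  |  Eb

I64 - vi6 - ii43 - V7/V - V7 - I

Eb/Bb: root Eb is the tonic; major triad there is I64.
Cm/Eb: root C is the submediant; minor triad there is vi6.
Fm7/C: minor seventh chord on F = scale degree 2 → ii43.
F7: a dominant seventh chord on F, the applied dominant of V → V7/V.
Bb7 has root Bb, degree 5 in Eb major, so V7.
Eb: major triad on Eb = scale degree 1 → I.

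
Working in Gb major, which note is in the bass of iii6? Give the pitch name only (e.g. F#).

Db

iii in Gb major has root Bb; the chord is Bb-Db-F.
The figure 6 means first inversion — the third is in the bass.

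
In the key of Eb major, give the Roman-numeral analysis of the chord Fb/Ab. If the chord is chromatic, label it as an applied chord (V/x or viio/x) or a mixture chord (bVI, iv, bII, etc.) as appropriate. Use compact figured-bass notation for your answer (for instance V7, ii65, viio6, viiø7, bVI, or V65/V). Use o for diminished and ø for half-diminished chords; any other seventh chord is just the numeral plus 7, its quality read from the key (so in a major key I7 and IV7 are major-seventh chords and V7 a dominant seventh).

Stacked in thirds the chord is Fb-Ab-Cb: a major triad on Fb.
Fb is the lowered second degree of Eb major (diatonic 2 would be F). This is the Neapolitan sixth — a major triad on the lowered second degree, here in its customary first inversion.
With Ab in the bass the chord is in first inversion, so the figured bass is 6.

bII6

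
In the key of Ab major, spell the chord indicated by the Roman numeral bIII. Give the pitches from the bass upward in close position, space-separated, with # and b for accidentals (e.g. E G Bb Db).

Cb Eb Gb

bIII is a major triad on the lowered third degree, borrowed from the parallel minor. In Ab major that root is Cb.
So the chord is Cb-Eb-Gb.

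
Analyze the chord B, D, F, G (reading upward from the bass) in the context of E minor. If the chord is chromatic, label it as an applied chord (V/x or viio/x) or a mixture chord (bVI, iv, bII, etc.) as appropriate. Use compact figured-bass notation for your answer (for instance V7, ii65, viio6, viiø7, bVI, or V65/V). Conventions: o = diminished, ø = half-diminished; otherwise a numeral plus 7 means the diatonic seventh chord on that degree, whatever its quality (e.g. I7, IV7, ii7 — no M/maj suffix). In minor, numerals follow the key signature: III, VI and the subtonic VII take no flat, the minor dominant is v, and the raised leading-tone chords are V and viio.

V65/VI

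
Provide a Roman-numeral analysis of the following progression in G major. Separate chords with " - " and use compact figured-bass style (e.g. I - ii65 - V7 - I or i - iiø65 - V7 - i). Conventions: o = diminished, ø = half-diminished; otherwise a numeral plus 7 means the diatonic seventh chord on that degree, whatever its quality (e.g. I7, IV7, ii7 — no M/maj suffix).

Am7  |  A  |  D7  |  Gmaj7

ii7 - V/V - V7 - I7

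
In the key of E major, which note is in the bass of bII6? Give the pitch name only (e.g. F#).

A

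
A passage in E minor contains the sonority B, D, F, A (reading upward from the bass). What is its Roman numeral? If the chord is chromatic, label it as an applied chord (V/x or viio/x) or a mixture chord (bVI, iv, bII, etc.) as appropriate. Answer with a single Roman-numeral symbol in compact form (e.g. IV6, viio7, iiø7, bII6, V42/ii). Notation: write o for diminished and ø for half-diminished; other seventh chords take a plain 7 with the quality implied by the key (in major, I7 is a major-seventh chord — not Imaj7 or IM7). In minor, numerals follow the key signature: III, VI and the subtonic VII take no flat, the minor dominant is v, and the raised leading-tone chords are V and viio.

viiø7/VI

Stacked in thirds the chord is B-D-F-A: a half-diminished seventh chord on B.
B sits a half step below C (VI in E minor); a diminished chord there is the applied leading-tone chord of VI.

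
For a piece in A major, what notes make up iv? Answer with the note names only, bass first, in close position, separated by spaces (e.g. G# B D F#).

D F A

Scale degree 4 in A major is D; here the chord built on it is altered to a minor triad. iv is the minor subdominant, borrowed from the parallel minor.
So the chord is D-F-A, a minor triad.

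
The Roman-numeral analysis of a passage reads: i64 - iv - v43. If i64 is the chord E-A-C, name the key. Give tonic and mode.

The anchor chord is a minor triad on A, labeled i64.
If A is scale degree 1 and the mode makes that degree carry a minor triad, the tonic is A and the mode is minor.

A minor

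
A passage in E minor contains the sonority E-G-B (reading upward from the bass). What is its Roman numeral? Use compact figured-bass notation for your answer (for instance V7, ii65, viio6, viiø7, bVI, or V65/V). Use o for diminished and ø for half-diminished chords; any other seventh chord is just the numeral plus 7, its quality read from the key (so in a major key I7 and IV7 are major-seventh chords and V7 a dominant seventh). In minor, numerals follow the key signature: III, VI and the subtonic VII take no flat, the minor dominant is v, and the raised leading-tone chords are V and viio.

i

The pitches E-G-B form a minor triad rooted on E.
E is scale degree 1 in E minor, and a minor triad on that degree is written i.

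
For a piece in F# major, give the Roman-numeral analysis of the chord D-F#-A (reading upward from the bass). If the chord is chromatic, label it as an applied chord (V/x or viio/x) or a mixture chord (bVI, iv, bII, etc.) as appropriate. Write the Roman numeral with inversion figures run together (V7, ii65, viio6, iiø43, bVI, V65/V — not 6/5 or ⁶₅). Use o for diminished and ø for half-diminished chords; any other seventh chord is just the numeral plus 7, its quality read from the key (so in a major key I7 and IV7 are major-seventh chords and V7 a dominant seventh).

bVI

The pitches D-F#-A form a major triad rooted on D.
D is the lowered sixth degree of F# major (diatonic 6 would be D#). This is a major triad on the lowered sixth degree, borrowed from the parallel minor.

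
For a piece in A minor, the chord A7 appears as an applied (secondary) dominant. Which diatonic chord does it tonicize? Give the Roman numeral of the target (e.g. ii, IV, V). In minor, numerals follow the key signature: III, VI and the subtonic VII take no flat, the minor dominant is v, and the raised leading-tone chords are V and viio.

iv

The chord is a dominant seventh chord on A.
A dominant resolves down a perfect fifth: A → D. In A minor, D is scale degree 4, i.e. iv.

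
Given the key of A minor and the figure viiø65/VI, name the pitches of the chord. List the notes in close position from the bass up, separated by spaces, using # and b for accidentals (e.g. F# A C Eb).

viiø65/VI is a secondary leading-tone chord. The target VI is F in A minor; the applied chord is rooted a semitone below, on E.
Building a half-diminished seventh chord on E gives E-G-Bb-D.
The figured bass 65 indicates first inversion, placing the third (G) in the bass: G-Bb-D-E.

G Bb D E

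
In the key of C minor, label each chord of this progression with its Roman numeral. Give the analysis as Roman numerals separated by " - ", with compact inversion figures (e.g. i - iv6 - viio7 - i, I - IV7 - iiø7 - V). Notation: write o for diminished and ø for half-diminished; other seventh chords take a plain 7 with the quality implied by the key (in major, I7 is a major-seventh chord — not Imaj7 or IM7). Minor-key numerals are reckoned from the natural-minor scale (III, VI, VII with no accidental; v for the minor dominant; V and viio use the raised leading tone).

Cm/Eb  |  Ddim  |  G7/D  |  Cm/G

i6 - iio - V43 - i64

Cm/Eb: minor triad on C = scale degree 1 → i6.
Ddim has root D, degree 2 in C minor, so iio.
G7/D: dominant seventh chord on G = scale degree 5 → V43.
Cm/G: minor triad on C = scale degree 1 → i64.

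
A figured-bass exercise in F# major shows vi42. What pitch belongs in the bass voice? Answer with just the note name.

vi in F# major has root D#; the chord is D#-F#-A#-C#.
The figure 42 means third inversion — the seventh is in the bass.

C#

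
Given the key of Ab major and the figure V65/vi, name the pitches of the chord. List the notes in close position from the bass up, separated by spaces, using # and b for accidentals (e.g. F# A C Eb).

V65/vi is a secondary dominant — the dominant seventh of vi. vi in Ab major is F, so the applied chord's root is C, a perfect fifth above.
Building a dominant seventh chord on C gives C-E-G-Bb.
With the 65 figure the chord is in first inversion; from the bass E upward in close position it reads E-G-Bb-C.

E G Bb C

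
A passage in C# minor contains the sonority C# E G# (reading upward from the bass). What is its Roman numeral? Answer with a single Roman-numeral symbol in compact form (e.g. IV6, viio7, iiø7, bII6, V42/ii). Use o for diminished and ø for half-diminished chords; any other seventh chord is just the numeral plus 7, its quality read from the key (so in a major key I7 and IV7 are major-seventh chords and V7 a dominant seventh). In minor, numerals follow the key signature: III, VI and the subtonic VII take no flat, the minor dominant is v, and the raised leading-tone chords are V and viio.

i

The pitches C#-E-G# form a minor triad rooted on C#.
C# is scale degree 1 in C# minor, and a minor triad on that degree is written i.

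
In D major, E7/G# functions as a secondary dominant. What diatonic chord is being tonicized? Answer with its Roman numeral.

V

The chord is a dominant seventh chord on E.
A dominant resolves down a perfect fifth: E → A. In D major, A is scale degree 5, i.e. V.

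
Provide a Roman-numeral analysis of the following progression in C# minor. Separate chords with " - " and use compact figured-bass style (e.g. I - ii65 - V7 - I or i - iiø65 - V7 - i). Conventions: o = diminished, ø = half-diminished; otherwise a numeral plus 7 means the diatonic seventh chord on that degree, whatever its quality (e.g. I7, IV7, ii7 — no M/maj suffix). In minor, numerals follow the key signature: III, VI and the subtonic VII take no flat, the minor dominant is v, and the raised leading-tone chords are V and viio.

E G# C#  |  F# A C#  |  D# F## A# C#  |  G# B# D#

i6 - iv - V7/V - V

E-G#-C# has root C#, degree 1 in C# minor, so i6.
F#-A-C#: root F# is the subdominant; minor triad there is iv.
D#-F##-A#-C# is the secondary dominant of V (dominant seventh chord on D#): V7/V.
G#-B#-D#: root G# is the dominant; major triad there is V.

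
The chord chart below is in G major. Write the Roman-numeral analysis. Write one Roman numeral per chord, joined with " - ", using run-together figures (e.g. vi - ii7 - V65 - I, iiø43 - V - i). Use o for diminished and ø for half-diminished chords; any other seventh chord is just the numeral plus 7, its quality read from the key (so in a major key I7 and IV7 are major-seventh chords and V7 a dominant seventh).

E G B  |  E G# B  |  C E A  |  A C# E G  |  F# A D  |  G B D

E-G-B: root E is the submediant; minor triad there is vi.
E-G#-B: chromatic; E is V of ii, so V/ii.
C-E-A: root A is the supertonic; minor triad there is ii6.
A-C#-E-G: a dominant seventh chord on A, the applied dominant of V → V7/V.
F#-A-D has root D, degree 5 in G major, so V6.
G-B-D: major triad on G = scale degree 1 → I.

vi - V/ii - ii6 - V7/V - V6 - I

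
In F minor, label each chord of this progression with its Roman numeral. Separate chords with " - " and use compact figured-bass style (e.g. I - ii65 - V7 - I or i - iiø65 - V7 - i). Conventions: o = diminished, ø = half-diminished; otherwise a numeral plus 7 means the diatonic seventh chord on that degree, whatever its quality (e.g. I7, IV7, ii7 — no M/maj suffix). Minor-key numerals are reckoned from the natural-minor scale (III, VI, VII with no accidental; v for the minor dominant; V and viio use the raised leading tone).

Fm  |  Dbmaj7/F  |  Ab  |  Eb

i - VI65 - III - VII

Fm: minor triad on F = scale degree 1 → i.
Dbmaj7/F has root Db, degree 6 in F minor, so VI65.
Ab has root Ab, degree 3 in F minor, so III.
Eb: major triad on Eb = scale degree 7 → VII.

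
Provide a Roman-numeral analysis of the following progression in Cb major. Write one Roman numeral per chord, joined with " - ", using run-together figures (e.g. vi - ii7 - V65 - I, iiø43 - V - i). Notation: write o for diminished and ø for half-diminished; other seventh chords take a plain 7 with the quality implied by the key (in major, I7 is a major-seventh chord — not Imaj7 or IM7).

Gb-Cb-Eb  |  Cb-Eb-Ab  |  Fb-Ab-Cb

I64 - vi6 - IV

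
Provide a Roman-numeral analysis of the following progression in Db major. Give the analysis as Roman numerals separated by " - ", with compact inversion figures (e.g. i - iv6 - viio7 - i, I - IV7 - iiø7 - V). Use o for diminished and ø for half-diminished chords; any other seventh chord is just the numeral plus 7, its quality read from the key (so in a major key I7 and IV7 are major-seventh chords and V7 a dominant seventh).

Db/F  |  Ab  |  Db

I6 - V - I

Db/F has root Db, degree 1 in Db major, so I6.
Ab: major triad on Ab = scale degree 5 → V.
Db: root Db is the tonic; major triad there is I.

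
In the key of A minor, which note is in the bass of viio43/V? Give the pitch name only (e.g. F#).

The applied chord viio43/V is rooted on D#: D#-F#-A-C.
The figure 43 means second inversion — the fifth is in the bass.

A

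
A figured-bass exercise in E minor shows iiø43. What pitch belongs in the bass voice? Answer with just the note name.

C

iiø in E minor has root F#; the chord is F#-A-C-E.
The figure 43 means second inversion — the fifth is in the bass.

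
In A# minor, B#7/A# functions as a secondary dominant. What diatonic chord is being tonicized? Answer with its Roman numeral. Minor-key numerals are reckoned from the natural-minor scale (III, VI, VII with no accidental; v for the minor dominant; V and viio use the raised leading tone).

The chord is a dominant seventh chord on B#.
A dominant resolves down a perfect fifth: B# → E#. In A# minor, E# is scale degree 5, i.e. V.

V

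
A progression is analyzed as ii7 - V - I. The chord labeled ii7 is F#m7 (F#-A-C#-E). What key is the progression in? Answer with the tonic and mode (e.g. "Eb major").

E major

ii7 is given as F#-A-C#-E — a minor seventh chord with root F#.
If F# is scale degree 2 and the mode makes that degree carry a minor seventh chord, the tonic is E and the mode is major.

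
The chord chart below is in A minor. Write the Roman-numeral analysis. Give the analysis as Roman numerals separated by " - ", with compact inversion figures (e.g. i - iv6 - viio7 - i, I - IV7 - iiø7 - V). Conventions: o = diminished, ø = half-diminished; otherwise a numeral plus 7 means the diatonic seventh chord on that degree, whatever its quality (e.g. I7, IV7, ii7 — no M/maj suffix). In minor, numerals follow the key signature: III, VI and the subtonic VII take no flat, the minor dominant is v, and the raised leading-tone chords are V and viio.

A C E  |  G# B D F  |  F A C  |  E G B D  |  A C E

A-C-E: minor triad on A = scale degree 1 → i.
G#-B-D-F: fully diminished seventh chord on G# = scale degree 7 → viio7.
F-A-C has root F, degree 6 in A minor, so VI.
E-G-B-D: minor seventh chord on E = scale degree 5 → v7.
A-C-E: root A is the tonic; minor triad there is i.

i - viio7 - VI - v7 - i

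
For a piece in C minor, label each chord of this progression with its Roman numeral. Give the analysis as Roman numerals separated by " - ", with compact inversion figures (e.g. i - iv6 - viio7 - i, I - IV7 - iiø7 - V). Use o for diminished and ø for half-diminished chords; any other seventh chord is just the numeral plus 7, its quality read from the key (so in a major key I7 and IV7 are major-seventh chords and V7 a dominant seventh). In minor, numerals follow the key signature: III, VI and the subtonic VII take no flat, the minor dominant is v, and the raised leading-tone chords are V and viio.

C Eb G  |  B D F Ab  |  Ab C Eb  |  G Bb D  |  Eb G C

i - viio7 - VI - v - i6

C-Eb-G: minor triad on C = scale degree 1 → i.
B-D-F-Ab: fully diminished seventh chord on B = scale degree 7 → viio7.
Ab-C-Eb: major triad on Ab = scale degree 6 → VI.
G-Bb-D: minor triad on G = scale degree 5 → v.
Eb-G-C: root C is the tonic; minor triad there is i6.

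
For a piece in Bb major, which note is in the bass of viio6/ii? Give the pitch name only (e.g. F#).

D

The applied chord viio6/ii is rooted on B: B-D-F.
The figure 6 means first inversion — the third is in the bass.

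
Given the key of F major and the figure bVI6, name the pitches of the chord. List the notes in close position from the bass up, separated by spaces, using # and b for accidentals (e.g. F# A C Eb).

Scale degree 6 in F major is D; lowering it a half step gives Db. bVI6 is a major triad on the lowered sixth degree, borrowed from the parallel minor.
So the chord is Db-F-Ab.
The figured bass 6 indicates first inversion, placing the third (F) in the bass: F-Ab-Db.

F Ab Db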